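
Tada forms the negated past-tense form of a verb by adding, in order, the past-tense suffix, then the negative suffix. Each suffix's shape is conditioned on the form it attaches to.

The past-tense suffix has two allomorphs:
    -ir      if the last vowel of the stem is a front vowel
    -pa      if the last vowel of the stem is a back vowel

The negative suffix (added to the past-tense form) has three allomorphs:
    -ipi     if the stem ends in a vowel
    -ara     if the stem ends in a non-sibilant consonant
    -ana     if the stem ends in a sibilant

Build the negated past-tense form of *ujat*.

ujatpaipi

Since the last vowel of *ujat* is /a/ (a back vowel), it takes -pa, giving *ujatpa*.
Since the final sound of the past-tense form *ujatpa* is /a/ (a vowel), it takes -ipi, giving *ujatpaipi*.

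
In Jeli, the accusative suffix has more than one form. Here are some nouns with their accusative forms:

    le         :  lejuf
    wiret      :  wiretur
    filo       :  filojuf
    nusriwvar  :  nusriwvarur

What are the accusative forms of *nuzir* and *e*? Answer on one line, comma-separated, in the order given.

Looking at the final sound of each stem: -ur when the stem ends in a consonant (*wiret*, *nusriwvar*); -juf when the stem ends in a vowel (*le*, *filo*).
*nuzir*: final sound = /r/, a consonant → -ur → *nuzirur*.
*e*: final sound = /e/, a vowel → -juf → *ejuf*.

nuzirur, ejuf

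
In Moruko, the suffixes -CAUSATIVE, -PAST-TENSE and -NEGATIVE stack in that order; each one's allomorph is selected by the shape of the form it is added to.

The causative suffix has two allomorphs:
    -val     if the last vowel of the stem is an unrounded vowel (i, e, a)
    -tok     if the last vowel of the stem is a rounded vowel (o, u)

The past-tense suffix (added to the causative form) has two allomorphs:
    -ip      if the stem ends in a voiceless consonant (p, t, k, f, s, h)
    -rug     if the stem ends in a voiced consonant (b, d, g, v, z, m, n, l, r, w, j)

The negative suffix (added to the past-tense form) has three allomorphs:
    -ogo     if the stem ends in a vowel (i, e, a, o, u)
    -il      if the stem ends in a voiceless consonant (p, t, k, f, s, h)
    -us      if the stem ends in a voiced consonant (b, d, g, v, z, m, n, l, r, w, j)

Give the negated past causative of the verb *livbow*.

livbowtokipil

*livbow* — last vowel /o/ (a rounded vowel) → -tok → *livbowtok*.
The causative form *livbowtok* — final consonant /k/ (voiceless) → -ip → *livbowtokip*.
Since the final sound of the past-tense form *livbowtokip* is /p/ (a voiceless consonant), it takes -il, giving *livbowtokipil*.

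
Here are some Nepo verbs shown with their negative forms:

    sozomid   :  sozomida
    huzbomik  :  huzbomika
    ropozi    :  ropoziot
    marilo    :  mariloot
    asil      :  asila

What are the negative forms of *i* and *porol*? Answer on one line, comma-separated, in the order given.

iot, porola

The suffix is conditioned by the final sound: -a when the stem ends in a consonant (*sozomid*, *huzbomik*, *asil*); -ot when the stem ends in a vowel (*ropozi*, *marilo*).
*i* — final sound /i/ (a vowel) → -ot → *iot*.
*porol*: final sound = /l/, a consonant → -a → *porola*.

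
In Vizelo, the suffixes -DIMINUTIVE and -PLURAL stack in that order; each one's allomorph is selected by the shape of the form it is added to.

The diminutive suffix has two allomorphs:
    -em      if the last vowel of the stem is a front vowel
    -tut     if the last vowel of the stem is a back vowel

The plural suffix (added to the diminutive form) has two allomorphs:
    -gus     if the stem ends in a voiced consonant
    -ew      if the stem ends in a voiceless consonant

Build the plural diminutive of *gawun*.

*gawun* — last vowel /u/ (a back vowel) → -tut → *gawuntut*.
The final consonant of the diminutive form *gawuntut* is /t/, which is voiceless, so the plural suffix is -ew, giving *gawuntutew*.

gawuntutew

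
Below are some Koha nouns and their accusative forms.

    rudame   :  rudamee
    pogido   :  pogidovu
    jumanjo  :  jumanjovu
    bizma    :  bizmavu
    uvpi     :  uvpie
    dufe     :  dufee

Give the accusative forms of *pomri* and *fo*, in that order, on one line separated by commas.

The alternation tracks the last vowel of the stem — -e when the last vowel of the stem is a front vowel (*rudame*, *uvpi*, *dufe*); -vu when the last vowel of the stem is a back vowel (*pogido*, *jumanjo*, *bizma*).
*pomri* — last vowel /i/ (a front vowel) → -e → *pomrie*.
Since the last vowel of *fo* is /o/ (a back vowel), it takes -vu, giving *fovu*.

pomrie, fovu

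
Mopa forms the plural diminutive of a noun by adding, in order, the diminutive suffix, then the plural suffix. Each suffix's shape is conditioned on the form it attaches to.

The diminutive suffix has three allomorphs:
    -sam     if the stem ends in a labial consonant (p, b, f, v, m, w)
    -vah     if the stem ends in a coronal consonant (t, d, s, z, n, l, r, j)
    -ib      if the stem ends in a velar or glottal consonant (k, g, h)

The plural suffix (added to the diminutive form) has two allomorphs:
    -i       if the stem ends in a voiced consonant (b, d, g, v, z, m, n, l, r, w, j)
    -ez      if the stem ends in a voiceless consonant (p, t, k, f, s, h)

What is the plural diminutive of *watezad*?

watezadvahez

Since the final consonant of *watezad* is /d/ (coronal), it takes -vah, giving *watezadvah*.
Since the final consonant of the diminutive form *watezadvah* is /h/ (voiceless), it takes -ez, giving *watezadvahez*.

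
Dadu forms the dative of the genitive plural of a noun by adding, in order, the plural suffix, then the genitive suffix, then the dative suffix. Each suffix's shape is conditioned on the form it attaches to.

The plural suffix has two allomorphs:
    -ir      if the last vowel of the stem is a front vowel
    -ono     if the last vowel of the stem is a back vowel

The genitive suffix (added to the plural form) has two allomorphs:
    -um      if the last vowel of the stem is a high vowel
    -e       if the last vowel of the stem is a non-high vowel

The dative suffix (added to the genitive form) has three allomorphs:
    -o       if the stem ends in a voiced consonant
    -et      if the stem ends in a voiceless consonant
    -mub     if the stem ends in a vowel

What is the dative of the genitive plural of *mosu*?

mosuonoemub

*mosu*: last vowel = /u/, a back vowel → -ono → *mosuono*.
Since the last vowel of the plural form *mosuono* is /o/ (a non-high vowel), it takes -e, giving *mosuonoe*.
The genitive form *mosuonoe* — final sound /e/ (a vowel) → -mub → *mosuonoemub*.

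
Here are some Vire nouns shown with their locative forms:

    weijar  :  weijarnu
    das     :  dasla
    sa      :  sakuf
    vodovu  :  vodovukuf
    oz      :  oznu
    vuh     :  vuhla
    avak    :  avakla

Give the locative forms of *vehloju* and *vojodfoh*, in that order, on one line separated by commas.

vehlojukuf, vojodfohla

The alternation tracks the final sound of the stem — -la when the stem ends in a voiceless consonant (*das*, *vuh*, *avak*); -nu when the stem ends in a voiced consonant (*weijar*, *oz*); -kuf when the stem ends in a vowel (*sa*, *vodovu*).
The final sound of *vehloju* is /u/, which is a vowel, so the suffix is -kuf, giving *vehlojukuf*.
*vojodfoh* — final sound /h/ (a voiceless consonant) → -la → *vojodfohla*.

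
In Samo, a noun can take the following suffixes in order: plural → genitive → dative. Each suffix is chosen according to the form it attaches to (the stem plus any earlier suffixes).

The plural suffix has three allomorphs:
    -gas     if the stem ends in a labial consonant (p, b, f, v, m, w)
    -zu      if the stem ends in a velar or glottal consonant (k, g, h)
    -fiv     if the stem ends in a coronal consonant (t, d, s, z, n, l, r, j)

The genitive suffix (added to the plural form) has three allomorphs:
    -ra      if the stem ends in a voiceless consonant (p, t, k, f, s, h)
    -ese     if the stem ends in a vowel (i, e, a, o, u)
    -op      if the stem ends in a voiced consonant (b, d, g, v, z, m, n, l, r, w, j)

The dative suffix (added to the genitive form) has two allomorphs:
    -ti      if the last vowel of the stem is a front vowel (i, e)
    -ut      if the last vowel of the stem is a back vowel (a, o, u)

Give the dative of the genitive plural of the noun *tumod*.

*tumod*: final consonant = /d/, coronal → -fiv → *tumodfiv*.
Since the final sound of the plural form *tumodfiv* is /v/ (a voiced consonant), it takes -op, giving *tumodfivop*.
The genitive form *tumodfivop* — last vowel /o/ (a back vowel) → -ut → *tumodfivoput*.

tumodfivoput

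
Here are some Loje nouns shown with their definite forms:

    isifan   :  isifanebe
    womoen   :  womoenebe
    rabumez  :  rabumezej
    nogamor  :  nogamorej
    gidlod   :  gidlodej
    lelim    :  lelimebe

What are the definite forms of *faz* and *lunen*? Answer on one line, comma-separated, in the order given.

The alternation tracks the final consonant of the stem — -ebe when the stem ends in a nasal (*isifan*, *womoen*, *lelim*); -ej when the stem ends in a non-nasal consonant (*rabumez*, *nogamor*, *gidlod*).
The final consonant of *faz* is /z/, which is non-nasal, so the suffix is -ej, giving *fazej*.
*lunen*: final consonant = /n/, a nasal → -ebe → *lunenebe*.

fazej, lunenebe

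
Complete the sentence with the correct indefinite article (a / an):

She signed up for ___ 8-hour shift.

The indefinite article is chosen by the initial *sound* of the following word, not its spelling.
The number *8* is spoken "eight", beginning with /eɪt/ — a vowel sound.
So the article is *an*: She signed up for an 8-hour shift.

an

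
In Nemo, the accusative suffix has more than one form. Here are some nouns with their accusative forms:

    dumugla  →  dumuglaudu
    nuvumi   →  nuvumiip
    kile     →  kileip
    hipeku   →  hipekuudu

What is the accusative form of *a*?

audu

Looking at the last vowel of each stem: -ip when the last vowel of the stem is a front vowel (*nuvumi*, *kile*); -udu when the last vowel of the stem is a back vowel (*dumugla*, *hipeku*).
*a*: last vowel = /a/, a back vowel → -udu → *audu*.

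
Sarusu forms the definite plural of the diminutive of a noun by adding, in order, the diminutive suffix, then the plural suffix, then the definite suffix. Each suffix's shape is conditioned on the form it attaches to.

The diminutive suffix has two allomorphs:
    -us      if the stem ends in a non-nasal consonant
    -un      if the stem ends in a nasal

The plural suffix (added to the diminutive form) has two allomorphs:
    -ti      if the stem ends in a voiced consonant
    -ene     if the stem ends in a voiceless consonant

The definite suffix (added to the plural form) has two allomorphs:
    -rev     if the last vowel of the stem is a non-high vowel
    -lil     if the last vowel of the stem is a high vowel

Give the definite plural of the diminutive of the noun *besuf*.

*besuf* — final consonant /f/ (non-nasal) → -us → *besufus*.
Since the final consonant of the diminutive form *besufus* is /s/ (voiceless), it takes -ene, giving *besufusene*.
The last vowel of the plural form *besufusene* is /e/, which is a non-high vowel, so the definite suffix is -rev, giving *besufusenerev*.

besufusenerev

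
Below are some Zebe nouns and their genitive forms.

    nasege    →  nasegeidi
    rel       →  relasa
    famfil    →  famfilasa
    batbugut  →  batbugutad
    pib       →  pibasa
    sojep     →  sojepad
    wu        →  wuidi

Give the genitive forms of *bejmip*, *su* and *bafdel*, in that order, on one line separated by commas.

The pattern is voicing of the final sound: -ad when the stem ends in a voiceless consonant (*batbugut*, *sojep*); -asa when the stem ends in a voiced consonant (*rel*, *famfil*, *pib*); -idi when the stem ends in a vowel (*nasege*, *wu*).
Since the final sound of *bejmip* is /p/ (a voiceless consonant), it takes -ad, giving *bejmipad*.
*su* — final sound /u/ (a vowel) → -idi → *suidi*.
The final sound of *bafdel* is /l/, which is a voiced consonant, so the suffix is -asa, giving *bafdelasa*.

bejmipad, suidi, bafdelasa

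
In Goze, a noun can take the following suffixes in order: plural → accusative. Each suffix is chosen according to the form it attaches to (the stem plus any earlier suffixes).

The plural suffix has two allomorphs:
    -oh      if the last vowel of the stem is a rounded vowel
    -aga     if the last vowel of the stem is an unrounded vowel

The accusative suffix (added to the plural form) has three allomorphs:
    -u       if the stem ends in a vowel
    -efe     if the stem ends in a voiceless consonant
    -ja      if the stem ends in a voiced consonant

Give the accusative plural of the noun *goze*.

The last vowel of *goze* is /e/, which is an unrounded vowel, so the plural suffix is -aga, giving *gozeaga*.
Since the final sound of the plural form *gozeaga* is /a/ (a vowel), it takes -u, giving *gozeagau*.

gozeagau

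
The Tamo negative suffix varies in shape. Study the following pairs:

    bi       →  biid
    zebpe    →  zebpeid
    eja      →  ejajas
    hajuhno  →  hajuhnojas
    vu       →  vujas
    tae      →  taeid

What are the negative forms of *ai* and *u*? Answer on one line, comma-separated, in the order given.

aiid, ujas

The alternation tracks the last vowel of the stem — -id when the last vowel of the stem is a front vowel (*bi*, *zebpe*, *tae*); -jas when the last vowel of the stem is a back vowel (*eja*, *hajuhno*, *vu*).
*ai* — last vowel /i/ (a front vowel) → -id → *aiid*.
*u* — last vowel /u/ (a back vowel) → -jas → *ujas*.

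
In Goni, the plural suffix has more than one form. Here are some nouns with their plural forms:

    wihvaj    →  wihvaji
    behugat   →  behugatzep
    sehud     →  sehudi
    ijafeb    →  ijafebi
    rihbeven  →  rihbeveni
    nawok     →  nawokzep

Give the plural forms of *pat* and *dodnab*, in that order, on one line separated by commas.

The suffix is conditioned by the final consonant: -zep when the stem ends in a voiceless consonant (*behugat*, *nawok*); -i when the stem ends in a voiced consonant (*wihvaj*, *sehud*, *ijafeb*, *rihbeven*).
The final consonant of *pat* is /t/, which is voiceless, so the suffix is -zep, giving *patzep*.
*dodnab*: final consonant = /b/, voiced → -i → *dodnabi*.

patzep, dodnabi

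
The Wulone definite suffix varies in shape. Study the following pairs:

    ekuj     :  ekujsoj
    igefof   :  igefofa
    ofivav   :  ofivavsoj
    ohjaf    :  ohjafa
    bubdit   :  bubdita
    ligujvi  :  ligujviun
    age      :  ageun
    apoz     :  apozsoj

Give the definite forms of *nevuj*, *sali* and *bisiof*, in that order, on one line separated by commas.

Looking at the final sound of each stem: -a when the stem ends in a voiceless consonant (*igefof*, *ohjaf*, *bubdit*); -soj when the stem ends in a voiced consonant (*ekuj*, *ofivav*, *apoz*); -un when the stem ends in a vowel (*ligujvi*, *age*).
*nevuj* — final sound /j/ (a voiced consonant) → -soj → *nevujsoj*.
*sali*: final sound = /i/, a vowel → -un → *saliun*.
The final sound of *bisiof* is /f/, which is a voiceless consonant, so the suffix is -a, giving *bisiofa*.

nevujsoj, saliun, bisiofa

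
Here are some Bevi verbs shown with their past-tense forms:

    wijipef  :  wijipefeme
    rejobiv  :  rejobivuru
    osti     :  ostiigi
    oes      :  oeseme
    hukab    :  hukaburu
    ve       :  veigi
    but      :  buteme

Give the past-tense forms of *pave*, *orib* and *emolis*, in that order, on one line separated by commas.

The pattern is voicing of the final sound: -eme when the stem ends in a voiceless consonant (*wijipef*, *oes*, *but*); -uru when the stem ends in a voiced consonant (*rejobiv*, *hukab*); -igi when the stem ends in a vowel (*osti*, *ve*).
*pave*: final sound = /e/, a vowel → -igi → *paveigi*.
*orib* — final sound /b/ (a voiced consonant) → -uru → *oriburu*.
*emolis*: final sound = /s/, a voiceless consonant → -eme → *emoliseme*.

paveigi, oriburu, emoliseme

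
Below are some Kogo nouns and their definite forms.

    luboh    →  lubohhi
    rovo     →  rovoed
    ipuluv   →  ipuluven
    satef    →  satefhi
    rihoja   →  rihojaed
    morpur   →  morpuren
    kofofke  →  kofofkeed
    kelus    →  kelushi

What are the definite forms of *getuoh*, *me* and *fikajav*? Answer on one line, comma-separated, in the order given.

Looking at the final sound of each stem: -hi when the stem ends in a voiceless consonant (*luboh*, *satef*, *kelus*); -en when the stem ends in a voiced consonant (*ipuluv*, *morpur*); -ed when the stem ends in a vowel (*rovo*, *rihoja*, *kofofke*).
*getuoh*: final sound = /h/, a voiceless consonant → -hi → *getuohhi*.
*me* — final sound /e/ (a vowel) → -ed → *meed*.
The final sound of *fikajav* is /v/, which is a voiced consonant, so the suffix is -en, giving *fikajaven*.

getuohhi, meed, fikajaven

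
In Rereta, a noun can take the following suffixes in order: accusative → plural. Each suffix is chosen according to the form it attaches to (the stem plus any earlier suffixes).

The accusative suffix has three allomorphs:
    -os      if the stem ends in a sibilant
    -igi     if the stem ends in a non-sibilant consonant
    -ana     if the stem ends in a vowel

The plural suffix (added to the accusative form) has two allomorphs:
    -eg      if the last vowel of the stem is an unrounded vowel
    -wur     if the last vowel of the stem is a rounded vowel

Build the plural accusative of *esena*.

The final sound of *esena* is /a/, which is a vowel, so the accusative suffix is -ana, giving *esenaana*.
The accusative form *esenaana*: last vowel = /a/, an unrounded vowel → -eg → *esenaanaeg*.

esenaanaeg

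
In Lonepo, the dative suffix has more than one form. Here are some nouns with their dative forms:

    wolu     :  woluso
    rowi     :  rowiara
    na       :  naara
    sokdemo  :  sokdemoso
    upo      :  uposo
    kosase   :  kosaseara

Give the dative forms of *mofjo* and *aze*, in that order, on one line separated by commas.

mofjoso, azeara

Looking at the last vowel of each stem: -so when the last vowel of the stem is a rounded vowel (*wolu*, *sokdemo*, *upo*); -ara when the last vowel of the stem is an unrounded vowel (*rowi*, *na*, *kosase*).
The last vowel of *mofjo* is /o/, which is a rounded vowel, so the suffix is -so, giving *mofjoso*.
Since the last vowel of *aze* is /e/ (an unrounded vowel), it takes -ara, giving *azeara*.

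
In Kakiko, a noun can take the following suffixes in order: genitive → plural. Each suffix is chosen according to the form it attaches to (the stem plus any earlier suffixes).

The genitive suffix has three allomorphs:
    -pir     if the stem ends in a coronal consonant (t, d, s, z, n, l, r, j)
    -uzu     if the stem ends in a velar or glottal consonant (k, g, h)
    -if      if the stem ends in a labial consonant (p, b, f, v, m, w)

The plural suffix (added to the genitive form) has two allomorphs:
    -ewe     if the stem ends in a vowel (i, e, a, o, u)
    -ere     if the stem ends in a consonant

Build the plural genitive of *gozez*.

*gozez* — final consonant /z/ (coronal) → -pir → *gozezpir*.
The final sound of the genitive form *gozezpir* is /r/, which is a consonant, so the plural suffix is -ere, giving *gozezpirere*.

gozezpirere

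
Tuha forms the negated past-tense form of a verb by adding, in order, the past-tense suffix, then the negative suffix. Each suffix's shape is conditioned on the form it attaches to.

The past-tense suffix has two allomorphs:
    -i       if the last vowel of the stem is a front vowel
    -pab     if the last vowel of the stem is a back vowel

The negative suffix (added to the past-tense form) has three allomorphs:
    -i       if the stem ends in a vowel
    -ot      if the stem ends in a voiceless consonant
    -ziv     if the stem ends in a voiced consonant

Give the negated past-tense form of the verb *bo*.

bopabziv

Since the last vowel of *bo* is /o/ (a back vowel), it takes -pab, giving *bopab*.
The final sound of the past-tense form *bopab* is /b/, which is a voiced consonant, so the negative suffix is -ziv, giving *bopabziv*.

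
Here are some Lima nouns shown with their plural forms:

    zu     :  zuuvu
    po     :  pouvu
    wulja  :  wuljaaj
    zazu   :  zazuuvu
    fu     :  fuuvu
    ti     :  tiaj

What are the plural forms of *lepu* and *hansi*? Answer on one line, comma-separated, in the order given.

The alternation tracks the last vowel of the stem — -uvu when the last vowel of the stem is a rounded vowel (*zu*, *po*, *zazu*, *fu*); -aj when the last vowel of the stem is an unrounded vowel (*wulja*, *ti*).
*lepu* — last vowel /u/ (a rounded vowel) → -uvu → *lepuuvu*.
Since the last vowel of *hansi* is /i/ (an unrounded vowel), it takes -aj, giving *hansiaj*.

lepuuvu, hansiaj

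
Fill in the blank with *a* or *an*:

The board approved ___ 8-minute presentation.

an

The indefinite article is chosen by the initial *sound* of the following word, not its spelling.
The number *8* is spoken "eight", beginning with /eɪt/ — a vowel sound.
So the article is *an*: The board approved an 8-minute presentation.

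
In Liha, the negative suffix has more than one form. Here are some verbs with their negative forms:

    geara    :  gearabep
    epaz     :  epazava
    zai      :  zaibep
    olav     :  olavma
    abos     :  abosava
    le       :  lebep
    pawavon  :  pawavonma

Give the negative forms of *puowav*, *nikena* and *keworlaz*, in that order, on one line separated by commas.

The suffix is conditioned by the final sound: -ava when the stem ends in a sibilant (*epaz*, *abos*); -ma when the stem ends in a non-sibilant consonant (*olav*, *pawavon*); -bep when the stem ends in a vowel (*geara*, *zai*, *le*).
*puowav* — final sound /v/ (a non-sibilant consonant) → -ma → *puowavma*.
*nikena*: final sound = /a/, a vowel → -bep → *nikenabep*.
*keworlaz*: final sound = /z/, a sibilant → -ava → *keworlazava*.

puowavma, nikenabep, keworlazava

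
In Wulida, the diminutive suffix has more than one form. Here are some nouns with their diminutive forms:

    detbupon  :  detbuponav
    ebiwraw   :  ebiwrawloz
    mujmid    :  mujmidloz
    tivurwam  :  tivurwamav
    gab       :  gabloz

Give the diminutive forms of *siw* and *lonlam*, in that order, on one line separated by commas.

The pattern is nasality of the final consonant: -av when the stem ends in a nasal (*detbupon*, *tivurwam*); -loz when the stem ends in a non-nasal consonant (*ebiwraw*, *mujmid*, *gab*).
*siw*: final consonant = /w/, non-nasal → -loz → *siwloz*.
Since the final consonant of *lonlam* is /m/ (a nasal), it takes -av, giving *lonlamav*.

siwloz, lonlamav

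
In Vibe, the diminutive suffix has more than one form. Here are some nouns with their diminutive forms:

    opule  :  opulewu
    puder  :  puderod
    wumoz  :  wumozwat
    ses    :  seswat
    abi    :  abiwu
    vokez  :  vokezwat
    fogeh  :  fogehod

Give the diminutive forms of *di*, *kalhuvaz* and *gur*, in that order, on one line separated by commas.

diwu, kalhuvazwat, gurod

The suffix is conditioned by the final sound: -wat when the stem ends in a sibilant (*wumoz*, *ses*, *vokez*); -od when the stem ends in a non-sibilant consonant (*puder*, *fogeh*); -wu when the stem ends in a vowel (*opule*, *abi*).
Since the final sound of *di* is /i/ (a vowel), it takes -wu, giving *diwu*.
The final sound of *kalhuvaz* is /z/, which is a sibilant, so the suffix is -wat, giving *kalhuvazwat*.
The final sound of *gur* is /r/, which is a non-sibilant consonant, so the suffix is -od, giving *gurod*.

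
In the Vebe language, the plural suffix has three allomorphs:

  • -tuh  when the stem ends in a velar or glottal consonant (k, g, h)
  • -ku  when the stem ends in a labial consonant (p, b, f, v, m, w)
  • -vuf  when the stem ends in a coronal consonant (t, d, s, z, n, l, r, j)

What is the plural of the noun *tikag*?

*tikag*: final consonant = /g/, velar/glottal → -tuh → *tikagtuh*.

tikagtuh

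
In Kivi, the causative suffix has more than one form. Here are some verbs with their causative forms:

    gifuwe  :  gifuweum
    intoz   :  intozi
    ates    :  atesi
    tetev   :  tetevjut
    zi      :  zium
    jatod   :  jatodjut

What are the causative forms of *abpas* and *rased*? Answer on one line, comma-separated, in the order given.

The pattern is sibilance of the final sound: -i when the stem ends in a sibilant (*intoz*, *ates*); -jut when the stem ends in a non-sibilant consonant (*tetev*, *jatod*); -um when the stem ends in a vowel (*gifuwe*, *zi*).
*abpas* — final sound /s/ (a sibilant) → -i → *abpasi*.
Since the final sound of *rased* is /d/ (a non-sibilant consonant), it takes -jut, giving *rasedjut*.

abpasi, rasedjut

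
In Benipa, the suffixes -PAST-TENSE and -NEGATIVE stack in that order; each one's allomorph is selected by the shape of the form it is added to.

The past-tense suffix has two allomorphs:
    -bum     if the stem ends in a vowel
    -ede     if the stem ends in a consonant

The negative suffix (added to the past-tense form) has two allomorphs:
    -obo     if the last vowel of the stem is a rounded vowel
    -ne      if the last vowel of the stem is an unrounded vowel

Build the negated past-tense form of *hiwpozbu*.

hiwpozbubumobo

Since the final sound of *hiwpozbu* is /u/ (a vowel), it takes -bum, giving *hiwpozbubum*.
Since the last vowel of the past-tense form *hiwpozbubum* is /u/ (a rounded vowel), it takes -obo, giving *hiwpozbubumobo*.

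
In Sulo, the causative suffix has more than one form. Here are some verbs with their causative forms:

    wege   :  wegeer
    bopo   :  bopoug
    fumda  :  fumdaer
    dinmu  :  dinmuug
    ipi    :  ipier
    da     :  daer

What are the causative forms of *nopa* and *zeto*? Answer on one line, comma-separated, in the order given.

nopaer, zetoug

The suffix is conditioned by the last vowel: -ug when the last vowel of the stem is a rounded vowel (*bopo*, *dinmu*); -er when the last vowel of the stem is an unrounded vowel (*wege*, *fumda*, *ipi*, *da*).
*nopa*: last vowel = /a/, an unrounded vowel → -er → *nopaer*.
Since the last vowel of *zeto* is /o/ (a rounded vowel), it takes -ug, giving *zetoug*.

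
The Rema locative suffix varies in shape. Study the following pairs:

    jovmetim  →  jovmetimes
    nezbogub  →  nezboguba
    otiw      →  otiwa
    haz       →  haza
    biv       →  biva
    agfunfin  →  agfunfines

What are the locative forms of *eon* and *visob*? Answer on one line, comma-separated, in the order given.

eones, visoba

The suffix is conditioned by the final consonant: -es when the stem ends in a nasal (*jovmetim*, *agfunfin*); -a when the stem ends in a non-nasal consonant (*nezbogub*, *otiw*, *haz*, *biv*).
*eon* — final consonant /n/ (a nasal) → -es → *eones*.
*visob* — final consonant /b/ (non-nasal) → -a → *visoba*.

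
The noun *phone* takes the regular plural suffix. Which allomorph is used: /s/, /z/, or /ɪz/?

The stem *phone* ends in a voiced non-sibilant sound.
The plural suffix surfaces as /ɪz/ after sibilants, /s/ after other voiceless consonants, and /z/ after other voiced sounds.
So the plural -s on *phone* is pronounced /z/.

/z/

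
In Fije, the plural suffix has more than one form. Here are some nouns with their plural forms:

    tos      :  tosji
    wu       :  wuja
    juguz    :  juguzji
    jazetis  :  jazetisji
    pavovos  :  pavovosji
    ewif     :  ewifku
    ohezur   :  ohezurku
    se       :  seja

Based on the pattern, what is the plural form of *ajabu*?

Looking at the final sound of each stem: -ji when the stem ends in a sibilant (*tos*, *juguz*, *jazetis*, *pavovos*); -ku when the stem ends in a non-sibilant consonant (*ewif*, *ohezur*); -ja when the stem ends in a vowel (*wu*, *se*).
*ajabu* — final sound /u/ (a vowel) → -ja → *ajabuja*.

ajabuja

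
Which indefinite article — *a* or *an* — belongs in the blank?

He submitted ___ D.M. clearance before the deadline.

The indefinite article is chosen by the initial *sound* of the following word, not its spelling.
The initialism *D.M.* is read letter by letter; the first letter, D, is pronounced /diː/, which begins with a consonant sound.
So the article is *a*: He submitted a D.M. clearance before the deadline.

a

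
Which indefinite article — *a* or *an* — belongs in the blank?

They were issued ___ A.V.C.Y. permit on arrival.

The indefinite article is chosen by the initial *sound* of the following word, not its spelling.
The initialism *A.V.C.Y.* is read letter by letter; the first letter, A, is pronounced /eɪ/, which begins with a vowel sound.
So the article is *an*: They were issued an A.V.C.Y. permit on arrival.

an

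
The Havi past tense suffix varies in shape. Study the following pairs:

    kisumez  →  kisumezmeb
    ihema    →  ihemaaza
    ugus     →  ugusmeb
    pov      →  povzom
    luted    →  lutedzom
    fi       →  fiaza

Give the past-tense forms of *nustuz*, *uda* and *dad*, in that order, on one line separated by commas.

The pattern is sibilance of the final sound: -meb when the stem ends in a sibilant (*kisumez*, *ugus*); -zom when the stem ends in a non-sibilant consonant (*pov*, *luted*); -aza when the stem ends in a vowel (*ihema*, *fi*).
The final sound of *nustuz* is /z/, which is a sibilant, so the suffix is -meb, giving *nustuzmeb*.
*uda* — final sound /a/ (a vowel) → -aza → *udaaza*.
*dad* — final sound /d/ (a non-sibilant consonant) → -zom → *dadzom*.

nustuzmeb, udaaza, dadzom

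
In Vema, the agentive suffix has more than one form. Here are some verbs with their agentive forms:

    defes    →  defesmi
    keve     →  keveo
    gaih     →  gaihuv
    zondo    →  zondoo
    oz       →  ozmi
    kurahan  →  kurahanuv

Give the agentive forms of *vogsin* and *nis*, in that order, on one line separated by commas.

vogsinuv, nismi

The pattern is sibilance of the final sound: -mi when the stem ends in a sibilant (*defes*, *oz*); -uv when the stem ends in a non-sibilant consonant (*gaih*, *kurahan*); -o when the stem ends in a vowel (*keve*, *zondo*).
*vogsin*: final sound = /n/, a non-sibilant consonant → -uv → *vogsinuv*.
*nis* — final sound /s/ (a sibilant) → -mi → *nismi*.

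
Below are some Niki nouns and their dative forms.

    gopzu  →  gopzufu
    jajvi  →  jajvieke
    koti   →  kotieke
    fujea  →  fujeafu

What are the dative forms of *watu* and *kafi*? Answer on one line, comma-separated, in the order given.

Looking at the last vowel of each stem: -eke when the last vowel of the stem is a front vowel (*jajvi*, *koti*); -fu when the last vowel of the stem is a back vowel (*gopzu*, *fujea*).
*watu* — last vowel /u/ (a back vowel) → -fu → *watufu*.
The last vowel of *kafi* is /i/, which is a front vowel, so the suffix is -eke, giving *kafieke*.

watufu, kafieke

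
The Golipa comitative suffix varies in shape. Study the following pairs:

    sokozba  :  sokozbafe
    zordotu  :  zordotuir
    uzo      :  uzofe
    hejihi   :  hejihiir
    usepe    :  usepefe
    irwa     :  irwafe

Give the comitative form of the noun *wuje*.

wujefe

The suffix is conditioned by the last vowel: -ir when the last vowel of the stem is a high vowel (*zordotu*, *hejihi*); -fe when the last vowel of the stem is a non-high vowel (*sokozba*, *uzo*, *usepe*, *irwa*).
*wuje*: last vowel = /e/, a non-high vowel → -fe → *wujefe*.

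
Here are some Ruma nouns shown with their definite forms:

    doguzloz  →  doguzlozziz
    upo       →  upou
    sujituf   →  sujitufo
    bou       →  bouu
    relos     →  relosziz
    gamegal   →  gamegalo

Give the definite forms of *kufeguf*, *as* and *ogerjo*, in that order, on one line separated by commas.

kufegufo, asziz, ogerjou

The pattern is sibilance of the final sound: -ziz when the stem ends in a sibilant (*doguzloz*, *relos*); -o when the stem ends in a non-sibilant consonant (*sujituf*, *gamegal*); -u when the stem ends in a vowel (*upo*, *bou*).
*kufeguf*: final sound = /f/, a non-sibilant consonant → -o → *kufegufo*.
*as* — final sound /s/ (a sibilant) → -ziz → *asziz*.
*ogerjo* — final sound /o/ (a vowel) → -u → *ogerjou*.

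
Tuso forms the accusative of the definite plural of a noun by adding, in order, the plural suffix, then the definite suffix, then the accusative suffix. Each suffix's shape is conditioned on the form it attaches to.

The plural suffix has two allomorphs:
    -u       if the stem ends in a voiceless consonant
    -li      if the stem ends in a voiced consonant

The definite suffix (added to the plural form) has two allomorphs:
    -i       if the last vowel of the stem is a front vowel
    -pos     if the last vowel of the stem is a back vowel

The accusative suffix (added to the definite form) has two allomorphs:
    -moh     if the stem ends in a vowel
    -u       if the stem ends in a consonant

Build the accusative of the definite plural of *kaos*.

Since the final consonant of *kaos* is /s/ (voiceless), it takes -u, giving *kaosu*.
Since the last vowel of the plural form *kaosu* is /u/ (a back vowel), it takes -pos, giving *kaosupos*.
The final sound of the definite form *kaosupos* is /s/, which is a consonant, so the accusative suffix is -u, giving *kaosuposu*.

kaosuposu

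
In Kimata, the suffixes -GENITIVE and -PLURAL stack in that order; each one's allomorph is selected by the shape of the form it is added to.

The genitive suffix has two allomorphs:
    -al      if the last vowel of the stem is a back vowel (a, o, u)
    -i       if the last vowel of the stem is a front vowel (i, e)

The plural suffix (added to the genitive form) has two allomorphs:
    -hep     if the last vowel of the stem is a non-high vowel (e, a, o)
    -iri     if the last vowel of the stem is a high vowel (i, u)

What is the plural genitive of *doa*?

doaalhep

*doa* — last vowel /a/ (a back vowel) → -al → *doaal*.
The last vowel of the genitive form *doaal* is /a/, which is a non-high vowel, so the plural suffix is -hep, giving *doaalhep*.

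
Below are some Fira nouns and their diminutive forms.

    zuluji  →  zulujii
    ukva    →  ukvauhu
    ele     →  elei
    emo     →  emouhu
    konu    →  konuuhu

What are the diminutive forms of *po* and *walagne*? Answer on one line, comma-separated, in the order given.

The pattern is front/back vowel harmony: -i when the last vowel of the stem is a front vowel (*zuluji*, *ele*); -uhu when the last vowel of the stem is a back vowel (*ukva*, *emo*, *konu*).
*po*: last vowel = /o/, a back vowel → -uhu → *pouhu*.
*walagne* — last vowel /e/ (a front vowel) → -i → *walagnei*.

pouhu, walagnei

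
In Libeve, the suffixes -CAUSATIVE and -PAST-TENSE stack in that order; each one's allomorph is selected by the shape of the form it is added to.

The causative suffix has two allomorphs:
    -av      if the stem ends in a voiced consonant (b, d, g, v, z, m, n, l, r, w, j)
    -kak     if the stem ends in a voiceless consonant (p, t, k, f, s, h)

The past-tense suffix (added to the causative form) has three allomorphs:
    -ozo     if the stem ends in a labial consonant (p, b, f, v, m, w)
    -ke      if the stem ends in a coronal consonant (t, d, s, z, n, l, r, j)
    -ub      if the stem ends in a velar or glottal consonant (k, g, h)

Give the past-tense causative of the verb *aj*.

*aj* — final consonant /j/ (voiced) → -av → *ajav*.
The causative form *ajav* — final consonant /v/ (labial) → -ozo → *ajavozo*.

ajavozo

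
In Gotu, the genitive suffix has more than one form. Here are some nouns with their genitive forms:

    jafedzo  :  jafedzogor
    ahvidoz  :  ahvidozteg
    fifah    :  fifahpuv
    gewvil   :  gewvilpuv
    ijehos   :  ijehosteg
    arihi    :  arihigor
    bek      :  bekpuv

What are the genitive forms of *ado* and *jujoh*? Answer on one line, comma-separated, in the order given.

adogor, jujohpuv

The alternation tracks the final sound of the stem — -teg when the stem ends in a sibilant (*ahvidoz*, *ijehos*); -puv when the stem ends in a non-sibilant consonant (*fifah*, *gewvil*, *bek*); -gor when the stem ends in a vowel (*jafedzo*, *arihi*).
*ado*: final sound = /o/, a vowel → -gor → *adogor*.
The final sound of *jujoh* is /h/, which is a non-sibilant consonant, so the suffix is -puv, giving *jujohpuv*.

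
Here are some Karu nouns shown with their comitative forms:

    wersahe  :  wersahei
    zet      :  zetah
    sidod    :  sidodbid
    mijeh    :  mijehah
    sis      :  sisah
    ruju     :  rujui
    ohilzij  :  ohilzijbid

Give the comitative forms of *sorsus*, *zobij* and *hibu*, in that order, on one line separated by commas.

sorsusah, zobijbid, hibui

The suffix is conditioned by the final sound: -ah when the stem ends in a voiceless consonant (*zet*, *mijeh*, *sis*); -bid when the stem ends in a voiced consonant (*sidod*, *ohilzij*); -i when the stem ends in a vowel (*wersahe*, *ruju*).
*sorsus*: final sound = /s/, a voiceless consonant → -ah → *sorsusah*.
*zobij* — final sound /j/ (a voiced consonant) → -bid → *zobijbid*.
The final sound of *hibu* is /u/, which is a vowel, so the suffix is -i, giving *hibui*.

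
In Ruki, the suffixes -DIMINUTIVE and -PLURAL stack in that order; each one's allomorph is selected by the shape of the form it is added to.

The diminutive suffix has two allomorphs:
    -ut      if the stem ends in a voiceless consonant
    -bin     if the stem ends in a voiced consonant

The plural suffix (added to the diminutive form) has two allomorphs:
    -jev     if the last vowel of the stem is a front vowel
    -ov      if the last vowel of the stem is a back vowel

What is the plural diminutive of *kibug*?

kibugbinjev

*kibug*: final consonant = /g/, voiced → -bin → *kibugbin*.
The diminutive form *kibugbin* — last vowel /i/ (a front vowel) → -jev → *kibugbinjev*.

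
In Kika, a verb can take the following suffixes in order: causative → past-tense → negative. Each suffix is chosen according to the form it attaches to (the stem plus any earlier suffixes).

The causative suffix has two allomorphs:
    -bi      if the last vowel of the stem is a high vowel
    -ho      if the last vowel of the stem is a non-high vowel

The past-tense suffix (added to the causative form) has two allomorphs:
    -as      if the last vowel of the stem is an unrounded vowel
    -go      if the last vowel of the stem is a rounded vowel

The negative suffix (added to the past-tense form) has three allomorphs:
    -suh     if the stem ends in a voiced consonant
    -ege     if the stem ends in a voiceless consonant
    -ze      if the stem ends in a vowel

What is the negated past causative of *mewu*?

mewubiasege

Since the last vowel of *mewu* is /u/ (a high vowel), it takes -bi, giving *mewubi*.
The last vowel of the causative form *mewubi* is /i/, which is an unrounded vowel, so the past-tense suffix is -as, giving *mewubias*.
Since the final sound of the past-tense form *mewubias* is /s/ (a voiceless consonant), it takes -ege, giving *mewubiasege*.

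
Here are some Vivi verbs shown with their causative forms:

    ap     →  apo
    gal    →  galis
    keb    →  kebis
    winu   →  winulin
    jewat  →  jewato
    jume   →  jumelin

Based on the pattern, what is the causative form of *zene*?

zenelin

The pattern is voicing of the final sound: -o when the stem ends in a voiceless consonant (*ap*, *jewat*); -is when the stem ends in a voiced consonant (*gal*, *keb*); -lin when the stem ends in a vowel (*winu*, *jume*).
*zene* — final sound /e/ (a vowel) → -lin → *zenelin*.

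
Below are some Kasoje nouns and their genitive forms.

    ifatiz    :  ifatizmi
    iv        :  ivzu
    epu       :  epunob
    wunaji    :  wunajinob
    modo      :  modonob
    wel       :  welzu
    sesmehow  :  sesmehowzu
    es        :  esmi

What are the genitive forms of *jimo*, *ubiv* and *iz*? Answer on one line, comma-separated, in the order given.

The pattern is sibilance of the final sound: -mi when the stem ends in a sibilant (*ifatiz*, *es*); -zu when the stem ends in a non-sibilant consonant (*iv*, *wel*, *sesmehow*); -nob when the stem ends in a vowel (*epu*, *wunaji*, *modo*).
Since the final sound of *jimo* is /o/ (a vowel), it takes -nob, giving *jimonob*.
Since the final sound of *ubiv* is /v/ (a non-sibilant consonant), it takes -zu, giving *ubivzu*.
Since the final sound of *iz* is /z/ (a sibilant), it takes -mi, giving *izmi*.

jimonob, ubivzu, izmi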